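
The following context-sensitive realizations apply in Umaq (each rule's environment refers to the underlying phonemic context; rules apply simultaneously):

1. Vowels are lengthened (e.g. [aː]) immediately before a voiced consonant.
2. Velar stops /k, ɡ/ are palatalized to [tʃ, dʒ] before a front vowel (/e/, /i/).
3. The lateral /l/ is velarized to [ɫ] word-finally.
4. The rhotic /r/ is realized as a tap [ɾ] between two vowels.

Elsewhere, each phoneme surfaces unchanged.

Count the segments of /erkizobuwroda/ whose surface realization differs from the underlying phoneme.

6

Segments that undergo a rule: /e/ → [eː] (rule 1); /k/ → [tʃ] (rule 2); /i/ → [iː] (rule 1); /o/ → [oː] (rule 1); /u/ → [uː] (rule 1); /o/ → [oː] (rule 1).
All other segments surface unchanged.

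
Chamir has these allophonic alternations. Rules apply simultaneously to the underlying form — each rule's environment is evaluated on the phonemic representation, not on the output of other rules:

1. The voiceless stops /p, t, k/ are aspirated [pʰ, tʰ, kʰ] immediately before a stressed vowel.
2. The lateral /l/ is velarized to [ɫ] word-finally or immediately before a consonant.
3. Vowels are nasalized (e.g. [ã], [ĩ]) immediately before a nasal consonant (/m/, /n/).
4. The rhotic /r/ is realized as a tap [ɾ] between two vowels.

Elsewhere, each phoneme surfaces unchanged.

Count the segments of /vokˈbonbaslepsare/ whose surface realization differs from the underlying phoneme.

2

Segments that undergo a rule: /o/ → [õ] (rule 3); /r/ → [ɾ] (rule 4).
All other segments surface unchanged.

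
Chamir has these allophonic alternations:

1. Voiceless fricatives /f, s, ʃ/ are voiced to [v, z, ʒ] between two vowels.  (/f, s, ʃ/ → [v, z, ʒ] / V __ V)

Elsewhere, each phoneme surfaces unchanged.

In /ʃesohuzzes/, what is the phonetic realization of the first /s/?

/s/ (between /e/ and /o/): between two vowels, so rule 1 applies → [z].

[z]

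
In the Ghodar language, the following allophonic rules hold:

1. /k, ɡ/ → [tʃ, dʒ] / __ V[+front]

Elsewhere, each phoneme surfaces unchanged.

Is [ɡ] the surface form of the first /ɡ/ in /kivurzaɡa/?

Yes

/ɡ/ (between /a/ and /a/) fails the environment for rule 1, so it stays [ɡ].
The actual realization is [ɡ], which matches [ɡ].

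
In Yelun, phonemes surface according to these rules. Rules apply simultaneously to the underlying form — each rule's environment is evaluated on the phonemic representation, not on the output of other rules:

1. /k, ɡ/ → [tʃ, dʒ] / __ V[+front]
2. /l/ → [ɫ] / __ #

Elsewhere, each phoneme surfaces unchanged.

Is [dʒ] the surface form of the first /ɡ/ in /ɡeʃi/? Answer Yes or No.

Yes

/ɡ/ meets the environment for rule 1 (before a front vowel) → [dʒ].
The actual realization is [dʒ], which matches [dʒ].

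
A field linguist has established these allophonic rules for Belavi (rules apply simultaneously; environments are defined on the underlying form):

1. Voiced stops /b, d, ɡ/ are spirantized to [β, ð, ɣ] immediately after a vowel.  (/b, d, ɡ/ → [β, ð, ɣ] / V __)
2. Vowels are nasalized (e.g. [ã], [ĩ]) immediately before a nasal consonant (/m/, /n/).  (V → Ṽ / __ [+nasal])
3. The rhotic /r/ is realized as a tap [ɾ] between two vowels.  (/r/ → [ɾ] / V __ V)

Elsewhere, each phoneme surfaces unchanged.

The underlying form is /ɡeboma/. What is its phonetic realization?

[ɡeβõma]

/ɡ/ (word-initial): rule 1 targets it, but not immediately after a vowel → unchanged [ɡ].
/e/ (between /ɡ/ and /b/) fails the environment for rule 2, so it stays [e].
/b/ (between /e/ and /o/) occurs immediately after a vowel → [β] by rule 1.
/o/ (between /b/ and /m/) occurs before a nasal consonant → [õ] by rule 2.
/m/ (between /o/ and /a/): no rule targets it → [m].
/a/ (word-final): rule 2 targets it, but not before a nasal consonant → unchanged [a].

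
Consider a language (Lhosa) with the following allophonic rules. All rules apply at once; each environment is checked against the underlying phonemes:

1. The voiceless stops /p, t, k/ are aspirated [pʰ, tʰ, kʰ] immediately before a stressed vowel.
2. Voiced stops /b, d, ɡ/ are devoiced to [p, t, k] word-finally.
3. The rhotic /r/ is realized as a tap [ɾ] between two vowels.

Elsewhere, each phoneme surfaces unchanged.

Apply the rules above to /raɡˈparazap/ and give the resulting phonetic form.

[raɡˈpʰaɾazap]

/r/ (word-initial) is in the target of rule 3 but the environment (between two vowels) is not met → [r].
/a/ — not in any rule's target class → [a].
/ɡ/ (between /a/ and /p/) fails the environment for rule 2, so it stays [ɡ].
Rule 1 applies to /p/ (between /ɡ/ and /a/: immediately before a stressed vowel) → [pʰ].
/a/ stays [a].
/r/ meets the environment for rule 3 (between two vowels) → [ɾ].
/a/ stays [a].
/z/ (between /a/ and /a/) is unaffected → [z].
/a/ — not in any rule's target class → [a].
/p/ (word-final) is in the target of rule 1 but the environment (immediately before a stressed vowel) is not met → [p].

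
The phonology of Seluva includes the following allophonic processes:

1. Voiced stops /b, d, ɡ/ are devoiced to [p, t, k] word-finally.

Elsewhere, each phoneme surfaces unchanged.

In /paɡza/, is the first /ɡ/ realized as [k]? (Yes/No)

/ɡ/ — between /a/ and /z/; rule 1 does not apply here → [ɡ].
The actual realization is [ɡ], not [k].

No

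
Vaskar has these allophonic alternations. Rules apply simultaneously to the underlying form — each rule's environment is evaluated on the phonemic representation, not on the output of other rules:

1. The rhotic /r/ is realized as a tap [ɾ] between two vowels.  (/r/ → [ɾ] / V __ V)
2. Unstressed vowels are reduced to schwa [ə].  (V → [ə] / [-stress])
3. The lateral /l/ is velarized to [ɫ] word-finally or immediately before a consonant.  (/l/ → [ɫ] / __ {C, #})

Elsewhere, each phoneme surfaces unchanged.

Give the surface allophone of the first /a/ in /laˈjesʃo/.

[ə]

Rule 2 applies to /a/ (between /l/ and /j/: in an unstressed syllable) → [ə].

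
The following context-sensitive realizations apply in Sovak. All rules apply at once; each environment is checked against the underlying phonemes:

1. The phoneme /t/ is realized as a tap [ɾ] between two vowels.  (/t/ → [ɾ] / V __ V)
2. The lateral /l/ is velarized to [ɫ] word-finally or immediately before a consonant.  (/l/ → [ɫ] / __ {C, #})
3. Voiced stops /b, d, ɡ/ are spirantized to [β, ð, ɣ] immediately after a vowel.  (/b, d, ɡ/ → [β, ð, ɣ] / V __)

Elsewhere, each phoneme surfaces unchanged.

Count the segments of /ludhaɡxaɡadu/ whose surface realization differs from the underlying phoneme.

Segments that undergo a rule: /d/ → [ð] (rule 3); /ɡ/ → [ɣ] (rule 3); /ɡ/ → [ɣ] (rule 3); /d/ → [ð] (rule 3).
All other segments surface unchanged.

4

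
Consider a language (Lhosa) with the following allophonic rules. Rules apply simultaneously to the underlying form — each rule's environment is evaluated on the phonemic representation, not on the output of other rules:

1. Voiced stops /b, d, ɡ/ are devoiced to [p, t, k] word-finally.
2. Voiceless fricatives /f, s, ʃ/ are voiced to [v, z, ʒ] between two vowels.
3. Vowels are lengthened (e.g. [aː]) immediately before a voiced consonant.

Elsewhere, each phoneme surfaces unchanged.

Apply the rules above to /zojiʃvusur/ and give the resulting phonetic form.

/z/ (word-initial) is unaffected → [z].
/o/ (between /z/ and /j/) occurs before a voiced consonant → [oː] by rule 3.
/j/ (between /o/ and /i/): no rule targets it → [j].
/i/ — between /j/ and /ʃ/; rule 3 does not apply here → [i].
/ʃ/ (between /i/ and /v/): rule 2 targets it, but not between two vowels → unchanged [ʃ].
/v/ (between /ʃ/ and /u/): no rule targets it → [v].
/u/ — between /v/ and /s/; rule 3 does not apply here → [u].
/s/ meets the environment for rule 2 (between two vowels) → [z].
/u/ (between /s/ and /r/): before a voiced consonant, so rule 3 applies → [uː].
/r/ (word-final): no rule targets it → [r].

[zoːjiʃvuzuːr]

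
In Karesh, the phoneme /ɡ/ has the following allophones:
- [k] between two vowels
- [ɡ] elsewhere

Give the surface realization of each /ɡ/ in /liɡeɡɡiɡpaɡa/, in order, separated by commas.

Occurrence 1 (position 3): between two vowels → [k].
Occurrence 2 (position 5): no conditioning environment matches → elsewhere allophone [ɡ].
Occurrence 3 (position 6): no conditioning environment matches → elsewhere allophone [ɡ].
Occurrence 4 (position 8): no conditioning environment matches → elsewhere allophone [ɡ].
Occurrence 5 (position 11): between two vowels → [k].

[k], [ɡ], [ɡ], [ɡ], [k]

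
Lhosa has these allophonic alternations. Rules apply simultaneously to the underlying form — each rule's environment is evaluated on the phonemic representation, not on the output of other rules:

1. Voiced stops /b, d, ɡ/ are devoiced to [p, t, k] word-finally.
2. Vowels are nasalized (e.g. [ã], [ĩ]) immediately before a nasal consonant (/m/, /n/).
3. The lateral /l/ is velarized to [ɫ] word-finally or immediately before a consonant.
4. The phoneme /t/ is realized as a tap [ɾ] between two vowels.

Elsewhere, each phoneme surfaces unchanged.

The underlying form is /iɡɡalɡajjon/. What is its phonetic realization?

[iɡɡaɫɡajjõn]

/i/ — word-initial; rule 2 does not apply here → [i].
/ɡ/ (between /i/ and /ɡ/): rule 1 targets it, but not word-finally → unchanged [ɡ].
/ɡ/ (between /ɡ/ and /a/) fails the environment for rule 1, so it stays [ɡ].
/a/ (between /ɡ/ and /l/) is in the target of rule 2 but the environment (before a nasal consonant) is not met → [a].
/l/ — between /a/ and /ɡ/, word-finally or immediately before a consonant — surfaces as [ɫ] (rule 3).
/ɡ/ — between /l/ and /a/; rule 1 does not apply here → [ɡ].
/a/ (between /ɡ/ and /j/) is in the target of rule 2 but the environment (before a nasal consonant) is not met → [a].
/j/ — not in any rule's target class → [j].
/j/ (between /j/ and /o/) is unaffected → [j].
/o/ (between /j/ and /n/): before a nasal consonant, so rule 2 applies → [õ].
/n/ (word-final): no rule targets it → [n].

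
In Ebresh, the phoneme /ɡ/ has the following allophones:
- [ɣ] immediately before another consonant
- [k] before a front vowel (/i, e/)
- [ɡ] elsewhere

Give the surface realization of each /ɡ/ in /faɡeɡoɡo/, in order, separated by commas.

[k], [ɡ], [ɡ]

Occurrence 1 (position 3): before a front vowel (/i, e/) → [k].
Occurrence 2 (position 5): no conditioning environment matches → elsewhere allophone [ɡ].
Occurrence 3 (position 7): no conditioning environment matches → elsewhere allophone [ɡ].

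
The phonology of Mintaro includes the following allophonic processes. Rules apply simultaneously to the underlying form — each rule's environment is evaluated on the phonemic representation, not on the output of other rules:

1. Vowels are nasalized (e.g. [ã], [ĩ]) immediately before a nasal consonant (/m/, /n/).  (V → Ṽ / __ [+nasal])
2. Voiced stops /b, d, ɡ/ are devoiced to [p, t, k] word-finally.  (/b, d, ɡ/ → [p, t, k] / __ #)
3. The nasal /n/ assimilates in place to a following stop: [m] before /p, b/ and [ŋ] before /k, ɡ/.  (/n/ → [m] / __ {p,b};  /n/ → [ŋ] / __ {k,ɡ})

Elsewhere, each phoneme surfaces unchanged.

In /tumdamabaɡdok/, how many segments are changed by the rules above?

Segments that undergo a rule: /u/ → [ũ] (rule 1); /a/ → [ã] (rule 1).
All other segments surface unchanged.

2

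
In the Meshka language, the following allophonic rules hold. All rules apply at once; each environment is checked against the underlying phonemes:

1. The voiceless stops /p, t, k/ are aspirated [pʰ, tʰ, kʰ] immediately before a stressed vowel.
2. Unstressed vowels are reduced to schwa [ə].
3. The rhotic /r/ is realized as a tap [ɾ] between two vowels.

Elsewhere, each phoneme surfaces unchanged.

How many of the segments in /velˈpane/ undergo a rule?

3

Segments that undergo a rule: /e/ → [ə] (rule 2); /p/ → [pʰ] (rule 1); /e/ → [ə] (rule 2).
All other segments surface unchanged.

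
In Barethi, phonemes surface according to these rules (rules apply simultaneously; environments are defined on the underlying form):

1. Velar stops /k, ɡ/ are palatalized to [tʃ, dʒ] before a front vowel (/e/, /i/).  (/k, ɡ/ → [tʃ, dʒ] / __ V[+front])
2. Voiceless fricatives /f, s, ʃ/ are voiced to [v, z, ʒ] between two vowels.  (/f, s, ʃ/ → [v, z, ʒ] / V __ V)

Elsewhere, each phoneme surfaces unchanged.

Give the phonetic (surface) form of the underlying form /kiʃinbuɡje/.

/k/ — word-initial, before a front vowel — surfaces as [tʃ] (rule 1).
/i/ (between /k/ and /ʃ/): no rule targets it → [i].
Rule 2 applies to /ʃ/ (between /i/ and /i/: between two vowels) → [ʒ].
/i/ (between /ʃ/ and /n/): no rule targets it → [i].
/n/ (between /i/ and /b/): no rule targets it → [n].
/b/ stays [b].
/u/ stays [u].
/ɡ/ (between /u/ and /j/): rule 1 targets it, but not before a front vowel → unchanged [ɡ].
/j/ (between /ɡ/ and /e/) is unaffected → [j].
/e/ (word-final) is unaffected → [e].

[tʃiʒinbuɡje]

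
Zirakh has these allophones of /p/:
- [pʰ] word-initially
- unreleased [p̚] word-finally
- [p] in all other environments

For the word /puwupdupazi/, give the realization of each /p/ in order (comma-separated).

[pʰ], [p], [p]

Occurrence 1 (position 1): word-initially → [pʰ].
Occurrence 2 (position 5): no conditioning environment matches → elsewhere allophone [p].
Occurrence 3 (position 8): no conditioning environment matches → elsewhere allophone [p].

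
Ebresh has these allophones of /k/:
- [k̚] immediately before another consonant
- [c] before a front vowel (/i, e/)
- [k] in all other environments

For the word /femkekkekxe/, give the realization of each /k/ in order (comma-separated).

[c], [k̚], [c], [k̚]

Occurrence 1 (position 4): before a front vowel (/i, e/) → [c].
Occurrence 2 (position 6): immediately before another consonant → [k̚].
Occurrence 3 (position 7): before a front vowel (/i, e/) → [c].
Occurrence 4 (position 9): immediately before another consonant → [k̚].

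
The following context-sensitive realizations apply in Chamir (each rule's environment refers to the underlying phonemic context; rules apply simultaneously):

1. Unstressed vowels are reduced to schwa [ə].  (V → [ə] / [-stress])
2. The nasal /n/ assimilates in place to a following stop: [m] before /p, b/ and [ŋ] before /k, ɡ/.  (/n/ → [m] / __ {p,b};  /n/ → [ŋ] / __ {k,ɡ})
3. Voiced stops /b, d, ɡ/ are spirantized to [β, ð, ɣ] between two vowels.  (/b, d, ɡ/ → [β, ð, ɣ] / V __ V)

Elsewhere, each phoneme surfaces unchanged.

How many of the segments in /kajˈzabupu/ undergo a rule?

4

Segments that undergo a rule: /a/ → [ə] (rule 1); /b/ → [β] (rule 3); /u/ → [ə] (rule 1); /u/ → [ə] (rule 1).
All other segments surface unchanged.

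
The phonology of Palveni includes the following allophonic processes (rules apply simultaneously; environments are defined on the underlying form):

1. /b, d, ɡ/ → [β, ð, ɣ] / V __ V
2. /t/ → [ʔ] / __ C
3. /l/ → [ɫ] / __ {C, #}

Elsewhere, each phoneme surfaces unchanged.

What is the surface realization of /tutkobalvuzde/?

[tuʔkoβaɫvuzde]

/t/ (word-initial) is in the target of rule 2 but the environment (immediately before a consonant) is not met → [t].
/u/ (between /t/ and /t/): no rule targets it → [u].
/t/ (between /u/ and /k/) occurs immediately before a consonant → [ʔ] by rule 2.
/k/ — not in any rule's target class → [k].
/o/ (between /k/ and /b/): no rule targets it → [o].
Rule 1 applies to /b/ (between /o/ and /a/: between two vowels) → [β].
/a/ (between /b/ and /l/): no rule targets it → [a].
/l/ — between /a/ and /v/, word-finally or immediately before a consonant — surfaces as [ɫ] (rule 3).
/v/ — not in any rule's target class → [v].
/u/ stays [u].
/z/ stays [z].
/d/ (between /z/ and /e/) is in the target of rule 1 but the environment (between two vowels) is not met → [d].
/e/ stays [e].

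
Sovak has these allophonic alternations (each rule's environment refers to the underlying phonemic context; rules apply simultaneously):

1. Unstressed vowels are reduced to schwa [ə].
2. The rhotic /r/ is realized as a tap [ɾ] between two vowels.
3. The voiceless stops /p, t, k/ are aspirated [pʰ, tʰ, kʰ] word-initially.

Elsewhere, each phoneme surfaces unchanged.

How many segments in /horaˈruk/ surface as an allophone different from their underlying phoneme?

Segments that undergo a rule: /o/ → [ə] (rule 1); /r/ → [ɾ] (rule 2); /a/ → [ə] (rule 1); /r/ → [ɾ] (rule 2).
All other segments surface unchanged.

4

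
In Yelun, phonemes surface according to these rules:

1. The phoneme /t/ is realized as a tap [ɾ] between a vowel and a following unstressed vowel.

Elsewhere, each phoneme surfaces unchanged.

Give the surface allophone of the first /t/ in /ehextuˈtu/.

[t]

/t/ (between /x/ and /u/): rule 1 targets it, but not between a vowel and a following unstressed vowel → unchanged [t].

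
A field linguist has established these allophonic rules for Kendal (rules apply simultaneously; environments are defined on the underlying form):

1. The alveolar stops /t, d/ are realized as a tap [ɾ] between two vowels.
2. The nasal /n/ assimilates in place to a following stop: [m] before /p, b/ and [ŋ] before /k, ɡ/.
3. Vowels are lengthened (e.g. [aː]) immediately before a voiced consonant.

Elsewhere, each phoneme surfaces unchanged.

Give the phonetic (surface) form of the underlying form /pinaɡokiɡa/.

/p/ — not in any rule's target class → [p].
Rule 3 applies to /i/ (between /p/ and /n/: before a voiced consonant) → [iː].
/n/ — between /i/ and /a/; rule 2 does not apply here → [n].
/a/ (between /n/ and /ɡ/) occurs before a voiced consonant → [aː] by rule 3.
/ɡ/ (between /a/ and /o/) is unaffected → [ɡ].
/o/ (between /ɡ/ and /k/): rule 3 targets it, but not before a voiced consonant → unchanged [o].
/k/ stays [k].
/i/ (between /k/ and /ɡ/) occurs before a voiced consonant → [iː] by rule 3.
/ɡ/ — not in any rule's target class → [ɡ].
/a/ — word-final; rule 3 does not apply here → [a].

[piːnaːɡokiːɡa]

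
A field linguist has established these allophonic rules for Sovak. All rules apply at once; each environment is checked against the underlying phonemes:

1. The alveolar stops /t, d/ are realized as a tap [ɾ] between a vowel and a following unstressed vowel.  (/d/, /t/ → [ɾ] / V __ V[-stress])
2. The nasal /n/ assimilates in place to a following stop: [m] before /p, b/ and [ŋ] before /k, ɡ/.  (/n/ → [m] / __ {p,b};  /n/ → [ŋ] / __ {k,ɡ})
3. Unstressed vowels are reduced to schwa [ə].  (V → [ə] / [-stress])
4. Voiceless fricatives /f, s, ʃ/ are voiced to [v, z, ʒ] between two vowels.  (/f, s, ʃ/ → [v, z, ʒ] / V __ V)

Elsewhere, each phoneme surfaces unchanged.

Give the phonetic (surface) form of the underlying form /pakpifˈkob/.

/a/ — between /p/ and /k/, in an unstressed syllable — surfaces as [ə] (rule 3).
/i/ meets the environment for rule 3 (in an unstressed syllable) → [ə].
/f/ (between /i/ and /k/): rule 4 targets it, but not between two vowels → unchanged [f].
/o/ (between /k/ and /b/) fails the environment for rule 3, so it stays [o].

[pəkpəfˈkob]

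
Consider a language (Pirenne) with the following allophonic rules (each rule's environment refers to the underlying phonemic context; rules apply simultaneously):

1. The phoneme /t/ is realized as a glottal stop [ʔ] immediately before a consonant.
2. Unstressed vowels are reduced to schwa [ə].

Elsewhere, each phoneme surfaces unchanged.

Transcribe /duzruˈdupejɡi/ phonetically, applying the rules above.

/d/ — not in any rule's target class → [d].
/u/ — between /d/ and /z/, in an unstressed syllable — surfaces as [ə] (rule 2).
/z/ stays [z].
/r/ (between /z/ and /u/) is unaffected → [r].
/u/ — between /r/ and /d/, in an unstressed syllable — surfaces as [ə] (rule 2).
/d/ (between /u/ and /u/): no rule targets it → [d].
/u/ (between /d/ and /p/) fails the environment for rule 2, so it stays [u].
/p/ (between /u/ and /e/) is unaffected → [p].
/e/ (between /p/ and /j/): in an unstressed syllable, so rule 2 applies → [ə].
/j/ (between /e/ and /ɡ/) is unaffected → [j].
/ɡ/ (between /j/ and /i/): no rule targets it → [ɡ].
/i/ meets the environment for rule 2 (in an unstressed syllable) → [ə].

[dəzrəˈdupəjɡə]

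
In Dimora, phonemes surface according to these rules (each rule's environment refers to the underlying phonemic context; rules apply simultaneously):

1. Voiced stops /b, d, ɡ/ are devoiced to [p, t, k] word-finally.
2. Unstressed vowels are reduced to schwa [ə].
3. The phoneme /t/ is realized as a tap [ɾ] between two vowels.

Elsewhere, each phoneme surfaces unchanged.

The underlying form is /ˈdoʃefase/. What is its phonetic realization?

[ˈdoʃəfəsə]

/d/ (word-initial): rule 1 targets it, but not word-finally → unchanged [d].
/o/ (between /d/ and /ʃ/) fails the environment for rule 2, so it stays [o].
/ʃ/ stays [ʃ].
/e/ (between /ʃ/ and /f/) occurs in an unstressed syllable → [ə] by rule 2.
/f/ (between /e/ and /a/) is unaffected → [f].
/a/ (between /f/ and /s/): in an unstressed syllable, so rule 2 applies → [ə].
/s/ (between /a/ and /e/): no rule targets it → [s].
Rule 2 applies to /e/ (word-final: in an unstressed syllable) → [ə].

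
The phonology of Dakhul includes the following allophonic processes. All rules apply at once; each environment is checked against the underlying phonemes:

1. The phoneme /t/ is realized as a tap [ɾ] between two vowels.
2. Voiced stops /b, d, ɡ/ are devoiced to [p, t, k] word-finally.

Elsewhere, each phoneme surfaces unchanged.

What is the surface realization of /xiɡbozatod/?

[xiɡbozaɾot]

/x/ — not in any rule's target class → [x].
/i/ (between /x/ and /ɡ/) is unaffected → [i].
/ɡ/ — between /i/ and /b/; rule 2 does not apply here → [ɡ].
/b/ (between /ɡ/ and /o/): rule 2 targets it, but not word-finally → unchanged [b].
/o/ stays [o].
/z/ stays [z].
/a/ (between /z/ and /t/): no rule targets it → [a].
/t/ meets the environment for rule 1 (between two vowels) → [ɾ].
/o/ (between /t/ and /d/): no rule targets it → [o].
/d/ meets the environment for rule 2 (word-finally) → [t].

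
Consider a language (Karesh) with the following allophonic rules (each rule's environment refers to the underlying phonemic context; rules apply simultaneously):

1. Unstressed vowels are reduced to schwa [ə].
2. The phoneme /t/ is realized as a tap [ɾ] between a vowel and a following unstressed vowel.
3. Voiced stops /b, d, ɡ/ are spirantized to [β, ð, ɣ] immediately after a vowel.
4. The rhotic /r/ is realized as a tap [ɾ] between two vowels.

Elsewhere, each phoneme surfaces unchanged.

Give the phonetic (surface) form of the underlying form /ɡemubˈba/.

/ɡ/ (word-initial): rule 3 targets it, but not immediately after a vowel → unchanged [ɡ].
/e/ (between /ɡ/ and /m/): in an unstressed syllable, so rule 1 applies → [ə].
/m/ (between /e/ and /u/): no rule targets it → [m].
/u/ meets the environment for rule 1 (in an unstressed syllable) → [ə].
/b/ meets the environment for rule 3 (immediately after a vowel) → [β].
/b/ — between /b/ and /a/; rule 3 does not apply here → [b].
/a/ (word-final) is in the target of rule 1 but the environment (in an unstressed syllable) is not met → [a].

[ɡəməβˈba]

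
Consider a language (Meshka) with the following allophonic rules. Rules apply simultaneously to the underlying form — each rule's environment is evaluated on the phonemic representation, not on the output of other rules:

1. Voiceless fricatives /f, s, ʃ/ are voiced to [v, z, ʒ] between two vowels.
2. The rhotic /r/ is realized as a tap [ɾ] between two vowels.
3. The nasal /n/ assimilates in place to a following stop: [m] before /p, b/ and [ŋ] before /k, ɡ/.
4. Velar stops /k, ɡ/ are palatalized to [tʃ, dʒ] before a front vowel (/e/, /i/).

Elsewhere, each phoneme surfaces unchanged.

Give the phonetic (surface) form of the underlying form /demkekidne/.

/d/ (word-initial): no rule targets it → [d].
/e/ — not in any rule's target class → [e].
/m/ (between /e/ and /k/) is unaffected → [m].
/k/ — between /m/ and /e/, before a front vowel — surfaces as [tʃ] (rule 4).
/e/ (between /k/ and /k/): no rule targets it → [e].
/k/ meets the environment for rule 4 (before a front vowel) → [tʃ].
/i/ stays [i].
/d/ stays [d].
/n/ (between /d/ and /e/) is in the target of rule 3 but the environment (before a labial or velar stop) is not met → [n].
/e/ (word-final) is unaffected → [e].

[demtʃetʃidne]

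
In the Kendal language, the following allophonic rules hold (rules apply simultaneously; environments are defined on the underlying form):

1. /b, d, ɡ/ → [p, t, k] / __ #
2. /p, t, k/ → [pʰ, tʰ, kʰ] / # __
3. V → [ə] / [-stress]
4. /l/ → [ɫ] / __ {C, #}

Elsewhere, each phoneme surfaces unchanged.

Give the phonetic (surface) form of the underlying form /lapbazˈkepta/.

/l/ (word-initial): rule 4 targets it, but not word-finally or immediately before a consonant → unchanged [l].
/a/ meets the environment for rule 3 (in an unstressed syllable) → [ə].
/p/ (between /a/ and /b/) is in the target of rule 2 but the environment (word-initially) is not met → [p].
/b/ (between /p/ and /a/) fails the environment for rule 1, so it stays [b].
/a/ (between /b/ and /z/): in an unstressed syllable, so rule 3 applies → [ə].
/z/ (between /a/ and /k/) is unaffected → [z].
/k/ (between /z/ and /e/) is in the target of rule 2 but the environment (word-initially) is not met → [k].
/e/ — between /k/ and /p/; rule 3 does not apply here → [e].
/p/ (between /e/ and /t/) is in the target of rule 2 but the environment (word-initially) is not met → [p].
/t/ (between /p/ and /a/) fails the environment for rule 2, so it stays [t].
/a/ (word-final): in an unstressed syllable, so rule 3 applies → [ə].

[ləpbəzˈkeptə]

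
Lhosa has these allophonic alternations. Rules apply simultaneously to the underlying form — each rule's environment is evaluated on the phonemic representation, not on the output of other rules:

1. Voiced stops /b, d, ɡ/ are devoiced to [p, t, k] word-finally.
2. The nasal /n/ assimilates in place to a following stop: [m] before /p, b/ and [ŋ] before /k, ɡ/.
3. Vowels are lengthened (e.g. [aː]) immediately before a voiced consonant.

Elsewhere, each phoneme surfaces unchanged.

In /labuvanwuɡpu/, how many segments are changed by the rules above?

4

Segments that undergo a rule: /a/ → [aː] (rule 3); /u/ → [uː] (rule 3); /a/ → [aː] (rule 3); /u/ → [uː] (rule 3).
All other segments surface unchanged.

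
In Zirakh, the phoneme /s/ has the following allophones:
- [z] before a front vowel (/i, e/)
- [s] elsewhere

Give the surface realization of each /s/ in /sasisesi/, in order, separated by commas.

[s], [z], [z], [z]

Occurrence 1 (position 1): no conditioning environment matches → elsewhere allophone [s].
Occurrence 2 (position 3): before a front vowel (/i, e/) → [z].
Occurrence 3 (position 5): before a front vowel (/i, e/) → [z].
Occurrence 4 (position 7): before a front vowel (/i, e/) → [z].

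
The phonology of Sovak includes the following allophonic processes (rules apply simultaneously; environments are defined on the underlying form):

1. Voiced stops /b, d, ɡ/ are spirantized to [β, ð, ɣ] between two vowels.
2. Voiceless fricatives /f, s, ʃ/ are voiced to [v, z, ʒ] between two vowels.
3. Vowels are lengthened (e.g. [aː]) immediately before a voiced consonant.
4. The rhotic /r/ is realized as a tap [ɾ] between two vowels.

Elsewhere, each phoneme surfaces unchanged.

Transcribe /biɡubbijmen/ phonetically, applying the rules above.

/b/ (word-initial): rule 1 targets it, but not between two vowels → unchanged [b].
/i/ (between /b/ and /ɡ/): before a voiced consonant, so rule 3 applies → [iː].
Rule 1 applies to /ɡ/ (between /i/ and /u/: between two vowels) → [ɣ].
Rule 3 applies to /u/ (between /ɡ/ and /b/: before a voiced consonant) → [uː].
/b/ (between /u/ and /b/): rule 1 targets it, but not between two vowels → unchanged [b].
/b/ — between /b/ and /i/; rule 1 does not apply here → [b].
Rule 3 applies to /i/ (between /b/ and /j/: before a voiced consonant) → [iː].
/e/ (between /m/ and /n/) occurs before a voiced consonant → [eː] by rule 3.

[biːɣuːbbiːjmeːn]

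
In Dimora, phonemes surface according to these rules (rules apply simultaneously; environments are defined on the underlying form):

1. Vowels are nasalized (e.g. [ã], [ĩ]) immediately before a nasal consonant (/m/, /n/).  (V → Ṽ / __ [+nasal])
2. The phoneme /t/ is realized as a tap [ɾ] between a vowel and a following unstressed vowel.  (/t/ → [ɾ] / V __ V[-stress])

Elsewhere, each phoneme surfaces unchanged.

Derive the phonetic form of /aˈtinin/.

[aˈtĩnĩn]

/a/ — word-initial; rule 1 does not apply here → [a].
/t/ (between /a/ and /i/) is in the target of rule 2 but the environment (between a vowel and a following unstressed vowel) is not met → [t].
/i/ (between /t/ and /n/) occurs before a nasal consonant → [ĩ] by rule 1.
/n/ (between /i/ and /i/) is unaffected → [n].
/i/ — between /n/ and /n/, before a nasal consonant — surfaces as [ĩ] (rule 1).
/n/ — not in any rule's target class → [n].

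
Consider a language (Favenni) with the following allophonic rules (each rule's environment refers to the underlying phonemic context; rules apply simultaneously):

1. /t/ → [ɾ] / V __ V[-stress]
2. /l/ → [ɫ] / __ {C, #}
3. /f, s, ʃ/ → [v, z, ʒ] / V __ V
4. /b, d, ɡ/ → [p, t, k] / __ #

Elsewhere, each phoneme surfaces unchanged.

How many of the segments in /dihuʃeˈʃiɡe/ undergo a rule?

Segments that undergo a rule: /ʃ/ → [ʒ] (rule 3); /ʃ/ → [ʒ] (rule 3).
All other segments surface unchanged.

2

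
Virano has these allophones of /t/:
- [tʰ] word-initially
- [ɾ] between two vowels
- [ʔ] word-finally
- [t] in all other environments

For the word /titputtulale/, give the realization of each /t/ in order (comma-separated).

[tʰ], [t], [t], [t]

Occurrence 1 (position 1): word-initially → [tʰ].
Occurrence 2 (position 3): no conditioning environment matches → elsewhere allophone [t].
Occurrence 3 (position 6): no conditioning environment matches → elsewhere allophone [t].
Occurrence 4 (position 7): no conditioning environment matches → elsewhere allophone [t].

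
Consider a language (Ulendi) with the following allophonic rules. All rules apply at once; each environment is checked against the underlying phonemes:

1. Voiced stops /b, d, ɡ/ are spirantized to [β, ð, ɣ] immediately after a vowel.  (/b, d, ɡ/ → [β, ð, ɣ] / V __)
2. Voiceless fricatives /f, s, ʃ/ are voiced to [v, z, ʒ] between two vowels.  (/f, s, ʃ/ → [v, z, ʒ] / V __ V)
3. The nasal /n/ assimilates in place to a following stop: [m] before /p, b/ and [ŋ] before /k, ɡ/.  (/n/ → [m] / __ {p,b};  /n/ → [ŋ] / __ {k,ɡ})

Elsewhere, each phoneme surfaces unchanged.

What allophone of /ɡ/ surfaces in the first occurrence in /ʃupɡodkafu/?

[ɡ]

/ɡ/ (between /p/ and /o/) fails the environment for rule 1, so it stays [ɡ].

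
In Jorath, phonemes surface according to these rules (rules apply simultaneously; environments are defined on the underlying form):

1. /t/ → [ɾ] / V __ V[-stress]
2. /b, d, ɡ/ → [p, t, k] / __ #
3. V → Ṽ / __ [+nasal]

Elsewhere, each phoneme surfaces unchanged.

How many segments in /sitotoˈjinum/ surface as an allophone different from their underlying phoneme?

4

Segments that undergo a rule: /t/ → [ɾ] (rule 1); /t/ → [ɾ] (rule 1); /i/ → [ĩ] (rule 3); /u/ → [ũ] (rule 3).
All other segments surface unchanged.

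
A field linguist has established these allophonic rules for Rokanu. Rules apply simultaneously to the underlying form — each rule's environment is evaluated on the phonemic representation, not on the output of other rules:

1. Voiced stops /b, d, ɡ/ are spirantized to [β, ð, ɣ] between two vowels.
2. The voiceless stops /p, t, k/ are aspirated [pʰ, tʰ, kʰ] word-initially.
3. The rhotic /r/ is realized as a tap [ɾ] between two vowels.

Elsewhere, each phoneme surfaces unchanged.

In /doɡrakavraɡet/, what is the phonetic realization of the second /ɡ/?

/ɡ/ (between /a/ and /e/): between two vowels, so rule 1 applies → [ɣ].

[ɣ]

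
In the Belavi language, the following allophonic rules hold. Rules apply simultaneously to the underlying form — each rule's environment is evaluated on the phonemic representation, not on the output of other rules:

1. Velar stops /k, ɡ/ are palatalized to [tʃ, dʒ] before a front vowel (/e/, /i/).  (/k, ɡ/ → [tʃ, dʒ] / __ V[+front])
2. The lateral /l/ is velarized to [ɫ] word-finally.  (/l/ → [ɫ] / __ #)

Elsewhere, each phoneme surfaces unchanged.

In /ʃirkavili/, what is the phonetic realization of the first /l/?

/l/ — between /i/ and /i/; rule 2 does not apply here → [l].

[l]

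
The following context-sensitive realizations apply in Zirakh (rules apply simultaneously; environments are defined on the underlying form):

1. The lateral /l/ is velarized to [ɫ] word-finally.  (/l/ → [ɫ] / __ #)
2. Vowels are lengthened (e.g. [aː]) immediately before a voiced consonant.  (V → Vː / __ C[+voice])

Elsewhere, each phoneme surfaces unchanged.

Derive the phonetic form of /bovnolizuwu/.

[boːvnoːliːzuːwu]

/b/ (word-initial) is unaffected → [b].
/o/ — between /b/ and /v/, before a voiced consonant — surfaces as [oː] (rule 2).
/v/ (between /o/ and /n/): no rule targets it → [v].
/n/ (between /v/ and /o/) is unaffected → [n].
Rule 2 applies to /o/ (between /n/ and /l/: before a voiced consonant) → [oː].
/l/ (between /o/ and /i/) fails the environment for rule 1, so it stays [l].
/i/ — between /l/ and /z/, before a voiced consonant — surfaces as [iː] (rule 2).
/z/ stays [z].
/u/ — between /z/ and /w/, before a voiced consonant — surfaces as [uː] (rule 2).
/w/ (between /u/ and /u/) is unaffected → [w].
/u/ — word-final; rule 2 does not apply here → [u].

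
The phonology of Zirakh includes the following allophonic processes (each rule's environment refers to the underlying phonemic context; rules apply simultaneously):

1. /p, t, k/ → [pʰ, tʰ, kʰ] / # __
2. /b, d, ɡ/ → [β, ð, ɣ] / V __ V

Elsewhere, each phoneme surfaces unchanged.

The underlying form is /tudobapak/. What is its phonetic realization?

/t/ meets the environment for rule 1 (word-initially) → [tʰ].
/u/ (between /t/ and /d/): no rule targets it → [u].
/d/ (between /u/ and /o/): between two vowels, so rule 2 applies → [ð].
/o/ (between /d/ and /b/) is unaffected → [o].
Rule 2 applies to /b/ (between /o/ and /a/: between two vowels) → [β].
/a/ (between /b/ and /p/): no rule targets it → [a].
/p/ (between /a/ and /a/) fails the environment for rule 1, so it stays [p].
/a/ (between /p/ and /k/) is unaffected → [a].
/k/ (word-final) is in the target of rule 1 but the environment (word-initially) is not met → [k].

[tʰuðoβapak]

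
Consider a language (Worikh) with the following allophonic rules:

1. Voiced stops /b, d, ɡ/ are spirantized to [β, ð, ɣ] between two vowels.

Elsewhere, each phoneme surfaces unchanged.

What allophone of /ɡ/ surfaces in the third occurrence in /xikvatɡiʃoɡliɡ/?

[ɡ]

/ɡ/ (word-final) fails the environment for rule 1, so it stays [ɡ].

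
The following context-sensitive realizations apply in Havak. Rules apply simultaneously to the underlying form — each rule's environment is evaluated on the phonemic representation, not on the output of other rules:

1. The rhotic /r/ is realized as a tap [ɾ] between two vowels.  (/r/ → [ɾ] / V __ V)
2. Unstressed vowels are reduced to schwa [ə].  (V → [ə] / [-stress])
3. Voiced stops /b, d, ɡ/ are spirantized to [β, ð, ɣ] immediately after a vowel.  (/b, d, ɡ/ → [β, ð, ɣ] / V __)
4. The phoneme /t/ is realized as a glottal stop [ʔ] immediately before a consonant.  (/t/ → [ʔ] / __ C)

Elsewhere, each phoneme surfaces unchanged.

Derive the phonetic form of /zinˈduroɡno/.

[zənˈduɾəɣnə]

/z/ (word-initial): no rule targets it → [z].
/i/ meets the environment for rule 2 (in an unstressed syllable) → [ə].
/n/ stays [n].
/d/ (between /n/ and /u/) fails the environment for rule 3, so it stays [d].
/u/ (between /d/ and /r/) is in the target of rule 2 but the environment (in an unstressed syllable) is not met → [u].
/r/ meets the environment for rule 1 (between two vowels) → [ɾ].
/o/ — between /r/ and /ɡ/, in an unstressed syllable — surfaces as [ə] (rule 2).
/ɡ/ meets the environment for rule 3 (immediately after a vowel) → [ɣ].
/n/ stays [n].
/o/ (word-final): in an unstressed syllable, so rule 2 applies → [ə].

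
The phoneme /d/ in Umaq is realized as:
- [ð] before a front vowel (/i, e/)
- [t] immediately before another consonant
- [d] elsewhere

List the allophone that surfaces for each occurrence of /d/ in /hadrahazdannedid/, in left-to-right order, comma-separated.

Occurrence 1 (position 3): immediately before another consonant → [t].
Occurrence 2 (position 9): no conditioning environment matches → elsewhere allophone [d].
Occurrence 3 (position 14): before a front vowel (/i, e/) → [ð].
Occurrence 4 (position 16): no conditioning environment matches → elsewhere allophone [d].

[t], [d], [ð], [d]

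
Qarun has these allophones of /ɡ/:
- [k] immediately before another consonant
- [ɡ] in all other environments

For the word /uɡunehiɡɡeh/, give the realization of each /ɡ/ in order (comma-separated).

Occurrence 1 (position 2): no conditioning environment matches → elsewhere allophone [ɡ].
Occurrence 2 (position 8): immediately before another consonant → [k].
Occurrence 3 (position 9): no conditioning environment matches → elsewhere allophone [ɡ].

[ɡ], [k], [ɡ]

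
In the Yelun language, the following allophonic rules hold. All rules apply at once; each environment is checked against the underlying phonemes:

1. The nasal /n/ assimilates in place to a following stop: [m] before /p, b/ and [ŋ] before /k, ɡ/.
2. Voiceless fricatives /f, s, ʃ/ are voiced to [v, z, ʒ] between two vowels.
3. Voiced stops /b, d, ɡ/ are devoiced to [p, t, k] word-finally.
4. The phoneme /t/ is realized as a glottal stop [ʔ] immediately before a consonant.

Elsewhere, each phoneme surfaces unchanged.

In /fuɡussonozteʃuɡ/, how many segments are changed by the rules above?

2

Segments that undergo a rule: /ʃ/ → [ʒ] (rule 2); /ɡ/ → [k] (rule 3).
All other segments surface unchanged.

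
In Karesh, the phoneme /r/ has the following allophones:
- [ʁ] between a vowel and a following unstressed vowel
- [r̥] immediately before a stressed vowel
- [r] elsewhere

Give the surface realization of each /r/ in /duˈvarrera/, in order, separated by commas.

Occurrence 1 (position 5): no conditioning environment matches → elsewhere allophone [r].
Occurrence 2 (position 6): no conditioning environment matches → elsewhere allophone [r].
Occurrence 3 (position 8): between a vowel and a following unstressed vowel → [ʁ].

[r], [r], [ʁ]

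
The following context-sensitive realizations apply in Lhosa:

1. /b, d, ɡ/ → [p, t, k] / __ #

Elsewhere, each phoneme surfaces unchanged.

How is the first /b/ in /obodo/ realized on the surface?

/b/ (between /o/ and /o/) is in the target of rule 1 but the environment (word-finally) is not met → [b].

[b]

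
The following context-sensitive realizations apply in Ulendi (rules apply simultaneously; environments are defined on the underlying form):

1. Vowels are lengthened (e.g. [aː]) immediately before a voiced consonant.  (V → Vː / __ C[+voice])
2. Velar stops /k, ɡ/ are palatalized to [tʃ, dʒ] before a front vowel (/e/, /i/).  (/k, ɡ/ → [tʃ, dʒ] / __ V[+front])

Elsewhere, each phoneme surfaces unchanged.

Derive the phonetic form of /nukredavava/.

[nukreːdaːvaːva]

/n/ (word-initial): no rule targets it → [n].
/u/ (between /n/ and /k/) is in the target of rule 1 but the environment (before a voiced consonant) is not met → [u].
/k/ — between /u/ and /r/; rule 2 does not apply here → [k].
/r/ — not in any rule's target class → [r].
/e/ (between /r/ and /d/): before a voiced consonant, so rule 1 applies → [eː].
/d/ — not in any rule's target class → [d].
/a/ (between /d/ and /v/) occurs before a voiced consonant → [aː] by rule 1.
/v/ — not in any rule's target class → [v].
/a/ (between /v/ and /v/) occurs before a voiced consonant → [aː] by rule 1.
/v/ (between /a/ and /a/): no rule targets it → [v].
/a/ (word-final) is in the target of rule 1 but the environment (before a voiced consonant) is not met → [a].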